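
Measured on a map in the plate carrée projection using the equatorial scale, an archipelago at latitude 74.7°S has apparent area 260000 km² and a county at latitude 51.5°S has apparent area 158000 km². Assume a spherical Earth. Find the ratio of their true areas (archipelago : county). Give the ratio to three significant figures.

0.698

On the plate carrée, areal scale = h·k = 1 × sec φ, so true area = apparent × cos φ.
True area of archipelago: 260000 × cos(74.7°) = 260000 × 0.2639 = 68610 km².
True area of county: 158000 × cos(51.5°) = 158000 × 0.6225 = 98360 km².
Ratio = 68610 / 98360 ≈ 0.698.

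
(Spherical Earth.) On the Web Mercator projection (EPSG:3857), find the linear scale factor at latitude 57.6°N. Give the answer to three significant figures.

1.87

The Mercator projection is conformal; its linear scale factor is the same in every direction and equals sec φ = 1/cos φ.
k = 1/cos 57.6° = 1/0.5358 = 1.866.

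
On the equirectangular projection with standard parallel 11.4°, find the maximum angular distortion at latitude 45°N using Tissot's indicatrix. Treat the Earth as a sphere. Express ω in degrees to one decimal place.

The equidistant cylindrical projection with φ₀ = 11.4° has h = 1 (meridians true) and k = cos φ₀ / cos φ along parallels.
At 45°: h = 1.000, k = 1.386; principal scales a = 1.386, b = 1.000.
sin(ω/2) = (a − b)/(a + b) = 0.3863/2.386 = 0.1619, so ω = 2 arcsin(0.1619) ≈ 18.6°.

18.6°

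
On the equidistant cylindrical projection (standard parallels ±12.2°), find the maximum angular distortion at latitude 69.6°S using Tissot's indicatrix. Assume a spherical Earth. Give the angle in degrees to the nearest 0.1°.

56.6°

With standard parallel φ₀ = 12.2°, the equirectangular projection gives x = Rλ cos φ₀, y = Rφ, so h = 1 and k = cos 12.2° / cos φ.
At 69.6°: h = 1.000, k = 2.804; principal scales a = 2.804, b = 1.000.
sin(ω/2) = (a − b)/(a + b) = 1.804/3.804 = 0.4742, so ω = 2 arcsin(0.4742) ≈ 56.6°.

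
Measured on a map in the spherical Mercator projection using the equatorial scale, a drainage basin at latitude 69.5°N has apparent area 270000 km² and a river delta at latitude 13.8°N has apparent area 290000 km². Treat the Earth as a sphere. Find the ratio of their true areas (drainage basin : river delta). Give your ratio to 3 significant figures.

0.121

Since Mercator area scale is 1/cos²φ, the true area equals the apparent area multiplied by cos²φ.
True area of drainage basin: 270000 × cos²(69.5°) = 270000 × 0.1226 = 33110 km².
True area of river delta: 290000 × cos²(13.8°) = 290000 × 0.9431 = 273500 km².
Ratio = 33110 / 273500 ≈ 0.121.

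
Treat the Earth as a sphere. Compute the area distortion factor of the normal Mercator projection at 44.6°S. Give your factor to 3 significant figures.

1.97

Mercator is conformal, so the point scale is isotropic: h = k = sec φ = 1/cos φ.
Areal scale = k² = sec²φ = 1/cos²(44.6°) = 1/0.7120² = 1.972.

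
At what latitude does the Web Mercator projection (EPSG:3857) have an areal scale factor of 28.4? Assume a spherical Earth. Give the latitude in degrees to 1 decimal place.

79.2°

Mercator areal scale is sec²φ.
sec²φ = 28.4  ⇒  cos²φ = 0.03521  ⇒  cos φ = 0.1876.
φ = arccos(0.1876) ≈ 79.2°.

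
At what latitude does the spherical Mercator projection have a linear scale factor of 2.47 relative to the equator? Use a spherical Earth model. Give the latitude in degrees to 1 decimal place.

66.1°

Mercator scale is k = sec φ = 1/cos φ.
1/cos φ = 2.47  ⇒  cos φ = 0.4049  ⇒  φ = arccos(0.4049) ≈ 66.1°.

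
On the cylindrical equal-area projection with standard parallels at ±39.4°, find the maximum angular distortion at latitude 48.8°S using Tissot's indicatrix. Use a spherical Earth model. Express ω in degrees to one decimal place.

18.2°

Cylindrical equal-area (φ₀ = 39.4°): h = cos φ / cos 39.4° along meridians, k = cos 39.4° / cos φ along parallels; h·k = 1.
At 48.8°: h = 0.8524, k = 1.173; principal scales a = 1.173, b = 0.8524.
sin(ω/2) = (a − b)/(a + b) = 0.3207/2.026 = 0.1583, so ω = 2 arcsin(0.1583) ≈ 18.2°.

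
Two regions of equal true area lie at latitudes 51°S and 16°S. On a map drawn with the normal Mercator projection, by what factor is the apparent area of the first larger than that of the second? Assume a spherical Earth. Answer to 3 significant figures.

2.33

Mercator areal scale is sec²φ.
At 51°: sec²(51°) = 1/0.6293² = 2.525.
At 16°: sec²(16°) = 1/0.9613² = 1.082.
Ratio = 2.525/1.082 = cos²(16°)/cos²(51°) ≈ 2.33.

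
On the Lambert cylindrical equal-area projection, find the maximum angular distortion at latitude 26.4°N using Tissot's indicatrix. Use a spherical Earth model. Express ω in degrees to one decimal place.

12.6°

The Lambert cylindrical equal-area projection is the cylindrical equal-area projection with its standard parallel at the equator (φ₀ = 0). For cylindrical equal-area with standard parallel φ₀, h = cos φ / cos φ₀ and k = cos φ₀ / cos φ, so h·k = 1.
At 26.4°: h = 0.8957, k = 1.116; principal scales a = 1.116, b = 0.8957.
sin(ω/2) = (a − b)/(a + b) = 0.2207/2.012 = 0.1097, so ω = 2 arcsin(0.1097) ≈ 12.6°.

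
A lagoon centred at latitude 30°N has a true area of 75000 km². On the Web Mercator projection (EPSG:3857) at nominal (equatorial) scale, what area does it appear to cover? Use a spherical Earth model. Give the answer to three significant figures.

Mercator is conformal, so the point scale is isotropic: h = k = sec φ = 1/cos φ.
Areal scale = k² = sec²φ = 1/cos²(30°) = 1/0.8660² = 1.333.
Apparent area = 75000 × 1.333 ≈ 100000 km².

100000 km²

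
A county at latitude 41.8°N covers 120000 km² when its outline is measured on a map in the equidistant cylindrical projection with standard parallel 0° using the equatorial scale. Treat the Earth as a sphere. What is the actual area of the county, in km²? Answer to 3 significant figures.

Plate carrée maps x = Rλ, y = Rφ. The meridian scale is h = 1 and the parallel scale is k = 1/cos φ = sec φ.
Areal scale = h·k = 1 × sec φ; at 41.8°, h = 1.000, k = 1.341, so h·k = 1.341.
True area = apparent / (areal scale) = 120000 / 1.341 ≈ 89500 km².

89500 km²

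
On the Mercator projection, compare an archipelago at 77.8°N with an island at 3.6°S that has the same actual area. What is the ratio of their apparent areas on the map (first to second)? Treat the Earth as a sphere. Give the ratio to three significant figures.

22.3

Mercator is conformal with k = sec φ, so areal scale = k² = sec²φ.
At 77.8°: sec²(77.8°) = 1/0.2113² = 22.39.
At 3.6°: sec²(3.6°) = 1/0.9980² = 1.004.
Ratio = 22.39/1.004 = cos²(3.6°)/cos²(77.8°) ≈ 22.3.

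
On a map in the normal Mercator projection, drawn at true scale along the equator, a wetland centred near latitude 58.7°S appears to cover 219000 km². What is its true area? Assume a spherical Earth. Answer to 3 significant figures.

59100 km²

For Mercator, h = k = sec φ (a conformal cylindrical projection has a single point scale, 1/cos φ).
Areal scale = k² = sec²φ = 1/cos²(58.7°) = 1/0.5195² = 3.705.
True area = apparent / (areal scale) = 219000 / 3.705 ≈ 59100 km².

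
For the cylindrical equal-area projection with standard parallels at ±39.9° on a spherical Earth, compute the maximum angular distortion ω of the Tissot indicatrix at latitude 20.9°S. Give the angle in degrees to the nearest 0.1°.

For cylindrical equal-area with standard parallel φ₀, h = cos φ / cos φ₀ and k = cos φ₀ / cos φ, so h·k = 1.
At 20.9°: h = 1.218, k = 0.8212; principal scales a = 1.218, b = 0.8212.
sin(ω/2) = (a − b)/(a + b) = 0.3965/2.039 = 0.1945, so ω = 2 arcsin(0.1945) ≈ 22.4°.

22.4°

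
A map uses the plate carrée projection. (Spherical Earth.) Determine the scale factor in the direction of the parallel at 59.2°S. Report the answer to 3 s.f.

1.95

In the plate carrée (x = Rλ, y = Rφ), meridians are true-scale (h = 1) and parallels are stretched by k = sec φ.
k = 1/cos 59.2° = 1/0.5120 = 1.953.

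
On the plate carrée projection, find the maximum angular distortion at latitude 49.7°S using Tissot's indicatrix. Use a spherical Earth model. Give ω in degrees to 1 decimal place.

Plate carrée maps x = Rλ, y = Rφ. The meridian scale is h = 1 and the parallel scale is k = 1/cos φ = sec φ.
At 49.7°: h = 1.000, k = 1.546; principal scales a = 1.546, b = 1.000.
sin(ω/2) = (a − b)/(a + b) = 0.5461/2.546 = 0.2145, so ω = 2 arcsin(0.2145) ≈ 24.8°.

24.8°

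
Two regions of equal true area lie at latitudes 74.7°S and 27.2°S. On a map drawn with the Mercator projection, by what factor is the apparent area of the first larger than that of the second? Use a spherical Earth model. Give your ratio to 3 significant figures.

11.4

Mercator is conformal with k = sec φ, so areal scale = k² = sec²φ.
At 74.7°: sec²(74.7°) = 1/0.2639² = 14.36.
At 27.2°: sec²(27.2°) = 1/0.8894² = 1.264.
Ratio = 14.36/1.264 = cos²(27.2°)/cos²(74.7°) ≈ 11.4.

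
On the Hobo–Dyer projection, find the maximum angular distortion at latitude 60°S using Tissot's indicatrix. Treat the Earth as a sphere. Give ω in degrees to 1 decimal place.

Hobo–Dyer is a cylindrical equal-area projection with standard parallels at ±37.5°. Cylindrical equal-area (φ₀ = 37.5°): h = cos φ / cos 37.5° along meridians, k = cos 37.5° / cos φ along parallels; h·k = 1.
At 60°: h = 0.6302, k = 1.587; principal scales a = 1.587, b = 0.6302.
sin(ω/2) = (a − b)/(a + b) = 0.9565/2.217 = 0.4314, so ω = 2 arcsin(0.4314) ≈ 51.1°.

51.1°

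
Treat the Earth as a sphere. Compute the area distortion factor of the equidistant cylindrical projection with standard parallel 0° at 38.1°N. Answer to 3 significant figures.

1.27

In the plate carrée (x = Rλ, y = Rφ), meridians are true-scale (h = 1) and parallels are stretched by k = sec φ.
Areal scale = h·k = 1 × sec φ; at 38.1°, h = 1.000, k = 1.271, so h·k = 1.271.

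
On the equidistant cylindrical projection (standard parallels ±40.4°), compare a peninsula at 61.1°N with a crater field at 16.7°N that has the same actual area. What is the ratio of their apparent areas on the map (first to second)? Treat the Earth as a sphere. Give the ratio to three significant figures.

1.98

In the equirectangular projection with standard parallel φ₀ = 40.4° (x = Rλ cos φ₀, y = Rφ), meridians are true-scale (h = 1) and the parallel scale is k = cos φ₀ / cos φ.
Areal scale at 61.1°: h·k = 1.000 × 1.576 = 1.576.
Areal scale at 16.7°: h·k = 1.000 × 0.7951 = 0.7951.
Ratio = 1.576/0.7951 ≈ 1.98.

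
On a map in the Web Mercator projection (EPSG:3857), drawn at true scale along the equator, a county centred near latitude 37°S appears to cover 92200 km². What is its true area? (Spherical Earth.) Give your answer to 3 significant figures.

The Mercator projection is conformal; its linear scale factor is the same in every direction and equals sec φ = 1/cos φ.
Areal scale = k² = sec²φ = 1/cos²(37°) = 1/0.7986² = 1.568.
True area = apparent / (areal scale) = 92200 / 1.568 ≈ 58800 km².

58800 km²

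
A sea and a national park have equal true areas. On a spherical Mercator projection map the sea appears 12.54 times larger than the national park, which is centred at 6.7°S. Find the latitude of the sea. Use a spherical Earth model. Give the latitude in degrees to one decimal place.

On Mercator, (apparent₁)/(apparent₂) = sec²φ₁ / sec²φ₂ when true areas are equal.
cos²φ₂ / cos²φ₁ = 12.54  ⇒  cos φ₁ = cos 6.7° / √12.54 = 0.9932/3.541 = 0.2805.
φ₁ = arccos(0.2805) ≈ 73.7°.

73.7°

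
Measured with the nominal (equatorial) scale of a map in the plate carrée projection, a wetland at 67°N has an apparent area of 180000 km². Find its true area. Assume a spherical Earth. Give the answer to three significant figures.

For the equirectangular projection with φ₀ = 0 (plate carrée), h = 1 along meridians and k = sec φ along parallels.
Areal scale = h·k = 1 × sec φ; at 67°, h = 1.000, k = 2.559, so h·k = 2.559.
True area = apparent / (areal scale) = 180000 / 2.559 ≈ 70300 km².

70300 km²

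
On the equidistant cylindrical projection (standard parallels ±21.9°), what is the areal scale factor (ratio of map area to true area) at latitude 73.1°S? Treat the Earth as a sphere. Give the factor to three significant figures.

With standard parallel φ₀ = 21.9°, the equirectangular projection gives x = Rλ cos φ₀, y = Rφ, so h = 1 and k = cos 21.9° / cos φ.
Areal scale = h·k = 1 × cos φ₀ / cos φ; at 73.1°, h = 1.000, k = 3.192, so h·k = 3.192.

3.19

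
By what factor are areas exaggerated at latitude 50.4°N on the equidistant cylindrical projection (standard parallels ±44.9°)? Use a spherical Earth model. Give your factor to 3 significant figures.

The equidistant cylindrical projection with φ₀ = 44.9° has h = 1 (meridians true) and k = cos φ₀ / cos φ along parallels.
Areal scale = h·k = 1 × cos φ₀ / cos φ; at 50.4°, h = 1.000, k = 1.111, so h·k = 1.111.

1.11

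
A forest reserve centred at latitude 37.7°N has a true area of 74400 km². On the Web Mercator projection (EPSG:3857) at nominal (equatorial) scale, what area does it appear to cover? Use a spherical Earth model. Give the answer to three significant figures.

119000 km²

For Mercator, h = k = sec φ (a conformal cylindrical projection has a single point scale, 1/cos φ).
Areal scale = k² = sec²φ = 1/cos²(37.7°) = 1/0.7912² = 1.597.
Apparent area = 74400 × 1.597 ≈ 119000 km².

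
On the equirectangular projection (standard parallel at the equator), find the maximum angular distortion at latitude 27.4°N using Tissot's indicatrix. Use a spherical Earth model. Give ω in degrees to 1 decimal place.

Plate carrée maps x = Rλ, y = Rφ. The meridian scale is h = 1 and the parallel scale is k = 1/cos φ = sec φ.
At 27.4°: h = 1.000, k = 1.126; principal scales a = 1.126, b = 1.000.
sin(ω/2) = (a − b)/(a + b) = 0.1264/2.126 = 0.05943, so ω = 2 arcsin(0.05943) ≈ 6.8°.

6.8°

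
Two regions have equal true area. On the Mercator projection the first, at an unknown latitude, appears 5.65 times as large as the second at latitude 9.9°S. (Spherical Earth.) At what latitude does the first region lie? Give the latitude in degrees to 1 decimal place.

For equal true areas on Mercator, apparent areas scale as sec²φ, so the ratio is cos²φ₂ / cos²φ₁.
cos²φ₂ / cos²φ₁ = 5.65  ⇒  cos φ₁ = cos 9.9° / √5.65 = 0.9851/2.377 = 0.4144.
φ₁ = arccos(0.4144) ≈ 65.5°.

65.5°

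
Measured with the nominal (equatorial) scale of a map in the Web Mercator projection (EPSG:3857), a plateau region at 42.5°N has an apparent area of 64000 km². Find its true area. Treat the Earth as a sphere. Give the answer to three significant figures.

34800 km²

The Mercator projection is conformal; its linear scale factor is the same in every direction and equals sec φ = 1/cos φ.
Areal scale = k² = sec²φ = 1/cos²(42.5°) = 1/0.7373² = 1.840.
True area = apparent / (areal scale) = 64000 / 1.840 ≈ 34800 km².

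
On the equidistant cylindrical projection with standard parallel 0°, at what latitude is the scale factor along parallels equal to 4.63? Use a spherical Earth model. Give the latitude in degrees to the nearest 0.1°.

Plate carrée: h = 1, k = sec φ along parallels.
sec φ = 4.63  ⇒  cos φ = 0.2160  ⇒  φ ≈ 77.5°.

77.5°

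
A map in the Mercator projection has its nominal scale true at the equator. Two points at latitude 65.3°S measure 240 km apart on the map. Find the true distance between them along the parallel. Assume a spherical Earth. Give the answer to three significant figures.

100 km

For Mercator, h = k = sec φ (a conformal cylindrical projection has a single point scale, 1/cos φ).
Along the parallel at 65.3°, map distances are exaggerated by k = sec 65.3° = 2.393.
True distance = 240 / 2.393 = 240 × cos 65.3° ≈ 100 km.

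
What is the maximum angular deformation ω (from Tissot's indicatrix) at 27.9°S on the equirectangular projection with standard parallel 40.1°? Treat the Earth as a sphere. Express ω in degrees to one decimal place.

8.3°

The equidistant cylindrical projection with φ₀ = 40.1° has h = 1 (meridians true) and k = cos φ₀ / cos φ along parallels.
At 27.9°: h = 1.000, k = 0.8655; principal scales a = 1.000, b = 0.8655.
sin(ω/2) = (a − b)/(a + b) = 0.1345/1.866 = 0.07208, so ω = 2 arcsin(0.07208) ≈ 8.3°.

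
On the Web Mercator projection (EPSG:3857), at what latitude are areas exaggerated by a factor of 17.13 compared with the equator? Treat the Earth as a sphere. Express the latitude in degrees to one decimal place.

76.0°

Mercator areal scale is sec²φ.
sec²φ = 17.13  ⇒  cos²φ = 0.05838  ⇒  cos φ = 0.2416.
φ = arccos(0.2416) ≈ 76.0°.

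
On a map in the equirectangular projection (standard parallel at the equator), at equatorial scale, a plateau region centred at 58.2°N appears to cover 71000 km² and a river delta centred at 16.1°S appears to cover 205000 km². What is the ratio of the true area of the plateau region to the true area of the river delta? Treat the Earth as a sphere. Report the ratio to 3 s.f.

On the plate carrée, areal scale = h·k = 1 × sec φ, so true area = apparent × cos φ.
True area of plateau region: 71000 × cos(58.2°) = 71000 × 0.5270 = 37410 km².
True area of river delta: 205000 × cos(16.1°) = 205000 × 0.9608 = 197000 km².
Ratio = 37410 / 197000 ≈ 0.190.

0.190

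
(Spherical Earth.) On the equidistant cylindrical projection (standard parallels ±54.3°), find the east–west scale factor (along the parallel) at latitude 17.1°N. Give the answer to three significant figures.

With standard parallel φ₀ = 54.3°, the equirectangular projection gives x = Rλ cos φ₀, y = Rφ, so h = 1 and k = cos 54.3° / cos φ.
k = cos 54.3° / cos 17.1° = 0.5835/0.9558 = 0.6105.

0.611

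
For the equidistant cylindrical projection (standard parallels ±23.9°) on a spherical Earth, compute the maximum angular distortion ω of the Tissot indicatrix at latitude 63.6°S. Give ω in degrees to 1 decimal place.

The equidistant cylindrical projection with φ₀ = 23.9° has h = 1 (meridians true) and k = cos φ₀ / cos φ along parallels.
At 63.6°: h = 1.000, k = 2.056; principal scales a = 2.056, b = 1.000.
sin(ω/2) = (a − b)/(a + b) = 1.056/3.056 = 0.3456, so ω = 2 arcsin(0.3456) ≈ 40.4°.

40.4°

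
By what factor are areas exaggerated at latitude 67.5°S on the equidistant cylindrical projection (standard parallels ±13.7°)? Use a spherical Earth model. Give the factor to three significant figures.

The equidistant cylindrical projection with φ₀ = 13.7° has h = 1 (meridians true) and k = cos φ₀ / cos φ along parallels.
Areal scale = h·k = 1 × cos φ₀ / cos φ; at 67.5°, h = 1.000, k = 2.539, so h·k = 2.539.

2.54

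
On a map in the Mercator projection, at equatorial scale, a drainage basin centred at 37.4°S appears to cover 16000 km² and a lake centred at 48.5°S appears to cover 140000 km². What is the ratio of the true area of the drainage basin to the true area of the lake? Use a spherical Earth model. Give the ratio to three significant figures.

0.164

Mercator's areal exaggeration is sec²φ; hence true area = (apparent area) · cos²φ.
True area of drainage basin: 16000 × cos²(37.4°) = 16000 × 0.6311 = 10100 km².
True area of lake: 140000 × cos²(48.5°) = 140000 × 0.4391 = 61470 km².
Ratio = 10100 / 61470 ≈ 0.164.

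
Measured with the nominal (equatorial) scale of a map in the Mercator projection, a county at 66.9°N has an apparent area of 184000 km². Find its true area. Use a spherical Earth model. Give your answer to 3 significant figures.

28300 km²

For Mercator, h = k = sec φ (a conformal cylindrical projection has a single point scale, 1/cos φ).
Areal scale = k² = sec²φ = 1/cos²(66.9°) = 1/0.3923² = 6.497.
True area = apparent / (areal scale) = 184000 / 6.497 ≈ 28300 km².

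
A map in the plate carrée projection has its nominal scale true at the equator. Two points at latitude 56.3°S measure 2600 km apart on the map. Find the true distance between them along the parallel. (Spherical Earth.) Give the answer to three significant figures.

1440 km

For the equirectangular projection with φ₀ = 0 (plate carrée), h = 1 along meridians and k = sec φ along parallels.
Along the parallel at 56.3°, map distances are exaggerated by k = sec 56.3° = 1.802.
True distance = 2600 / 1.802 = 2600 × cos 56.3° ≈ 1440 km.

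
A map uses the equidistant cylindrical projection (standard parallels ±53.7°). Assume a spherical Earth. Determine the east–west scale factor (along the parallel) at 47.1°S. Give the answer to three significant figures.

In the equirectangular projection with standard parallel φ₀ = 53.7° (x = Rλ cos φ₀, y = Rφ), meridians are true-scale (h = 1) and the parallel scale is k = cos φ₀ / cos φ.
k = cos 53.7° / cos 47.1° = 0.5920/0.6807 = 0.8697.

0.870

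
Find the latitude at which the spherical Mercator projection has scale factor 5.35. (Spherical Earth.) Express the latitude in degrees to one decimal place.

Mercator scale is k = sec φ = 1/cos φ.
1/cos φ = 5.35  ⇒  cos φ = 0.1869  ⇒  φ = arccos(0.1869) ≈ 79.2°.

79.2°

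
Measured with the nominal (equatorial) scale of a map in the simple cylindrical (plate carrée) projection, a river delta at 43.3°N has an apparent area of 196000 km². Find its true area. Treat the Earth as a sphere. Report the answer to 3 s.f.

143000 km²

In the plate carrée (x = Rλ, y = Rφ), meridians are true-scale (h = 1) and parallels are stretched by k = sec φ.
Areal scale = h·k = 1 × sec φ; at 43.3°, h = 1.000, k = 1.374, so h·k = 1.374.
True area = apparent / (areal scale) = 196000 / 1.374 ≈ 143000 km².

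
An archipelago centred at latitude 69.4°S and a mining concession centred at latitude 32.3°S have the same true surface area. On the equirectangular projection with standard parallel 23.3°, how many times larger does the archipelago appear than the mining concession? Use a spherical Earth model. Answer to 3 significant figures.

In the equirectangular projection with standard parallel φ₀ = 23.3° (x = Rλ cos φ₀, y = Rφ), meridians are true-scale (h = 1) and the parallel scale is k = cos φ₀ / cos φ.
Areal scale at 69.4°: h·k = 1.000 × 2.610 = 2.610.
Areal scale at 32.3°: h·k = 1.000 × 1.087 = 1.087.
Ratio = 2.610/1.087 ≈ 2.40.

2.40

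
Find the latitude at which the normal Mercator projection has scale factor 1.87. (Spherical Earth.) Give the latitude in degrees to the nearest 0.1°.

57.7°

Mercator scale is k = sec φ = 1/cos φ.
1/cos φ = 1.87  ⇒  cos φ = 0.5348  ⇒  φ = arccos(0.5348) ≈ 57.7°.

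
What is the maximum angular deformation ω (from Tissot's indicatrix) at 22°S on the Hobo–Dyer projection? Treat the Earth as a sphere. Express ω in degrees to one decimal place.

Hobo–Dyer is a cylindrical equal-area projection with standard parallels at ±37.5°. A cylindrical equal-area projection with standard parallel φ₀ has meridian scale h = cos φ / cos φ₀ and parallel scale k = cos φ₀ / cos φ (so areas are preserved, h·k = 1).
At 22°: h = 1.169, k = 0.8557; principal scales a = 1.169, b = 0.8557.
sin(ω/2) = (a − b)/(a + b) = 0.3130/2.024 = 0.1546, so ω = 2 arcsin(0.1546) ≈ 17.8°.

17.8°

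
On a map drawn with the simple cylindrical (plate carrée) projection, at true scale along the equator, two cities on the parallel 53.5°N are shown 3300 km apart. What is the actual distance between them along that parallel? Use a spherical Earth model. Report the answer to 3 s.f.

In the plate carrée (x = Rλ, y = Rφ), meridians are true-scale (h = 1) and parallels are stretched by k = sec φ.
Along the parallel at 53.5°, map distances are exaggerated by k = sec 53.5° = 1.681.
True distance = 3300 / 1.681 = 3300 × cos 53.5° ≈ 1960 km.

1960 km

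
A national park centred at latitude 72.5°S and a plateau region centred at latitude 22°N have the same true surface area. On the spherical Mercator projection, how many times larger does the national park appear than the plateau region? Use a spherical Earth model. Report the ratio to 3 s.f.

Mercator areal scale is sec²φ.
At 72.5°: sec²(72.5°) = 1/0.3007² = 11.06.
At 22°: sec²(22°) = 1/0.9272² = 1.163.
Ratio = 11.06/1.163 = cos²(22°)/cos²(72.5°) ≈ 9.51.

9.51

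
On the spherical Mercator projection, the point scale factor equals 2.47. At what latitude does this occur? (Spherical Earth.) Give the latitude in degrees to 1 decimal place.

66.1°

Mercator scale is k = sec φ = 1/cos φ.
1/cos φ = 2.47  ⇒  cos φ = 0.4049  ⇒  φ = arccos(0.4049) ≈ 66.1°.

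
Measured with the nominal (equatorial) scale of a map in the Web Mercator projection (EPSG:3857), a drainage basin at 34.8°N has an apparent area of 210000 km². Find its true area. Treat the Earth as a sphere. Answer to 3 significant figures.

142000 km²

For Mercator, h = k = sec φ (a conformal cylindrical projection has a single point scale, 1/cos φ).
Areal scale = k² = sec²φ = 1/cos²(34.8°) = 1/0.8211² = 1.483.
True area = apparent / (areal scale) = 210000 / 1.483 ≈ 142000 km².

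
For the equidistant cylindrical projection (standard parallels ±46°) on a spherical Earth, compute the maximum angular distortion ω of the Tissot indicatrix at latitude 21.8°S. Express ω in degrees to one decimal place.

In the equirectangular projection with standard parallel φ₀ = 46° (x = Rλ cos φ₀, y = Rφ), meridians are true-scale (h = 1) and the parallel scale is k = cos φ₀ / cos φ.
At 21.8°: h = 1.000, k = 0.7482; principal scales a = 1.000, b = 0.7482.
sin(ω/2) = (a − b)/(a + b) = 0.2518/1.748 = 0.1441, so ω = 2 arcsin(0.1441) ≈ 16.6°.

16.6°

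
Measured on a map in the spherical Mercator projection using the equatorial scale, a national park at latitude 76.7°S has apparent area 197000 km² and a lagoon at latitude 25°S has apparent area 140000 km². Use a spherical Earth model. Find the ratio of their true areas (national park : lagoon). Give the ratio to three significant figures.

0.0907

Since Mercator area scale is 1/cos²φ, the true area equals the apparent area multiplied by cos²φ.
True area of national park: 197000 × cos²(76.7°) = 197000 × 0.05292 = 10430 km².
True area of lagoon: 140000 × cos²(25°) = 140000 × 0.8214 = 115000 km².
Ratio = 10430 / 115000 ≈ 0.0907.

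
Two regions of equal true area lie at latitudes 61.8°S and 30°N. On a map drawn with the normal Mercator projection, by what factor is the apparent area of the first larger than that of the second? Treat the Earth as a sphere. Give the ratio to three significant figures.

3.36

Mercator is conformal with k = sec φ, so areal scale = k² = sec²φ.
At 61.8°: sec²(61.8°) = 1/0.4726² = 4.478.
At 30°: sec²(30°) = 1/0.8660² = 1.333.
Ratio = 4.478/1.333 = cos²(30°)/cos²(61.8°) ≈ 3.36.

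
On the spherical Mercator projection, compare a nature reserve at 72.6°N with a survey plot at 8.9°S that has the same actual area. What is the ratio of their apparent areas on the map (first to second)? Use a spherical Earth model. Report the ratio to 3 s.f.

Mercator areal scale is sec²φ.
At 72.6°: sec²(72.6°) = 1/0.2990² = 11.18.
At 8.9°: sec²(8.9°) = 1/0.9880² = 1.025.
Ratio = 11.18/1.025 = cos²(8.9°)/cos²(72.6°) ≈ 10.9.

10.9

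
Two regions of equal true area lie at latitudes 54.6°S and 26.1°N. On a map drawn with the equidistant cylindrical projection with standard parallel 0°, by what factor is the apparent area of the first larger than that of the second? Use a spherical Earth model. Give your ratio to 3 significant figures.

1.55

In the plate carrée (x = Rλ, y = Rφ), meridians are true-scale (h = 1) and parallels are stretched by k = sec φ.
Areal scale at 54.6°: h·k = 1.000 × 1.726 = 1.726.
Areal scale at 26.1°: h·k = 1.000 × 1.114 = 1.114.
Ratio = 1.726/1.114 ≈ 1.55.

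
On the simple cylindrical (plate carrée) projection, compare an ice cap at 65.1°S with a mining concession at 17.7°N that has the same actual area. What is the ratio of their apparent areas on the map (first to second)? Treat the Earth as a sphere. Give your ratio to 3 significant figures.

In the plate carrée (x = Rλ, y = Rφ), meridians are true-scale (h = 1) and parallels are stretched by k = sec φ.
Areal scale at 65.1°: h·k = 1.000 × 2.375 = 2.375.
Areal scale at 17.7°: h·k = 1.000 × 1.050 = 1.050.
Ratio = 2.375/1.050 ≈ 2.26.

2.26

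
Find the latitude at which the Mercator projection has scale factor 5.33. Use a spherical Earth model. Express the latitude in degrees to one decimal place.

79.2°

Mercator scale is k = sec φ = 1/cos φ.
1/cos φ = 5.33  ⇒  cos φ = 0.1876  ⇒  φ = arccos(0.1876) ≈ 79.2°.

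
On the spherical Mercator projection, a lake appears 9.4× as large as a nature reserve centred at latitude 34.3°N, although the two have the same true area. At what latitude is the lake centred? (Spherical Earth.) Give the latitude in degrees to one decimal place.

For equal true areas on Mercator, apparent areas scale as sec²φ, so the ratio is cos²φ₂ / cos²φ₁.
cos²φ₂ / cos²φ₁ = 9.4  ⇒  cos φ₁ = cos 34.3° / √9.4 = 0.8261/3.066 = 0.2694.
φ₁ = arccos(0.2694) ≈ 74.4°.

74.4°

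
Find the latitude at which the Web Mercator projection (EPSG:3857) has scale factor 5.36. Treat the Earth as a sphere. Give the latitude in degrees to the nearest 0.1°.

Mercator scale is k = sec φ = 1/cos φ.
1/cos φ = 5.36  ⇒  cos φ = 0.1866  ⇒  φ = arccos(0.1866) ≈ 79.2°.

79.2°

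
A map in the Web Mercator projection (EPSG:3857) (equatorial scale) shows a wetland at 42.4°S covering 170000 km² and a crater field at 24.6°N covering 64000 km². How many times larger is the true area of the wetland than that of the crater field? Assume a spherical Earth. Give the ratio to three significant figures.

Since Mercator area scale is 1/cos²φ, the true area equals the apparent area multiplied by cos²φ.
True area of wetland: 170000 × cos²(42.4°) = 170000 × 0.5453 = 92700 km².
True area of crater field: 64000 × cos²(24.6°) = 64000 × 0.8267 = 52910 km².
Ratio = 92700 / 52910 ≈ 1.75.

1.75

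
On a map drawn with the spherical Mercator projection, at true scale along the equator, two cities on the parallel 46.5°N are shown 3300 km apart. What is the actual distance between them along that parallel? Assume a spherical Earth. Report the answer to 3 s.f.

The Mercator projection is conformal; its linear scale factor is the same in every direction and equals sec φ = 1/cos φ.
Along the parallel at 46.5°, map distances are exaggerated by k = sec 46.5° = 1.453.
True distance = 3300 / 1.453 = 3300 × cos 46.5° ≈ 2270 km.

2270 km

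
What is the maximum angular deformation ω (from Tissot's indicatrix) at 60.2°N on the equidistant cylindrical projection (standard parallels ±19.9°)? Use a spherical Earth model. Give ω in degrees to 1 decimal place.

With standard parallel φ₀ = 19.9°, the equirectangular projection gives x = Rλ cos φ₀, y = Rφ, so h = 1 and k = cos 19.9° / cos φ.
At 60.2°: h = 1.000, k = 1.892; principal scales a = 1.892, b = 1.000.
sin(ω/2) = (a − b)/(a + b) = 0.8920/2.892 = 0.3084, so ω = 2 arcsin(0.3084) ≈ 35.9°.

35.9°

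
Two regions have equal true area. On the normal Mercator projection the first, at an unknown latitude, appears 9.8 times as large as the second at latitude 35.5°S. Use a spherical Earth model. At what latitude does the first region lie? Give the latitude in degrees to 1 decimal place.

Mercator areal scale is sec²φ, so apparent-area ratio = sec²φ₁ / sec²φ₂ = cos²φ₂ / cos²φ₁.
cos²φ₂ / cos²φ₁ = 9.8  ⇒  cos φ₁ = cos 35.5° / √9.8 = 0.8141/3.130 = 0.2601.
φ₁ = arccos(0.2601) ≈ 74.9°.

74.9°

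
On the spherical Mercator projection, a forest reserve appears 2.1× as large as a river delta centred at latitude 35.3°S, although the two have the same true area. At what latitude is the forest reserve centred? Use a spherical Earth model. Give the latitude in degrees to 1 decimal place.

55.7°

For equal true areas on Mercator, apparent areas scale as sec²φ, so the ratio is cos²φ₂ / cos²φ₁.
cos²φ₂ / cos²φ₁ = 2.1  ⇒  cos φ₁ = cos 35.3° / √2.1 = 0.8161/1.449 = 0.5632.
φ₁ = arccos(0.5632) ≈ 55.7°.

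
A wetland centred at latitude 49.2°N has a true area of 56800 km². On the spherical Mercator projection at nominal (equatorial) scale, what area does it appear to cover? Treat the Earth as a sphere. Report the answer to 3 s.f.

133000 km²

The Mercator projection is conformal; its linear scale factor is the same in every direction and equals sec φ = 1/cos φ.
Areal scale = k² = sec²φ = 1/cos²(49.2°) = 1/0.6534² = 2.342.
Apparent area = 56800 × 2.342 ≈ 133000 km².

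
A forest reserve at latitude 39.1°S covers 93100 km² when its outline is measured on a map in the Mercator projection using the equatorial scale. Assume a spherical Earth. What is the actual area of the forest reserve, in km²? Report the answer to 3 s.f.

Mercator is conformal, so the point scale is isotropic: h = k = sec φ = 1/cos φ.
Areal scale = k² = sec²φ = 1/cos²(39.1°) = 1/0.7760² = 1.660.
True area = apparent / (areal scale) = 93100 / 1.660 ≈ 56100 km².

56100 km²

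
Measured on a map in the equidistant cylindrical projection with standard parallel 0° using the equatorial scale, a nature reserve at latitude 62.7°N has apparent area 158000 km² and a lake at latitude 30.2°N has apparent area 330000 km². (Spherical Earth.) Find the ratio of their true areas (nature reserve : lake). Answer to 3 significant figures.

0.254

Plate carrée has h = 1 and k = sec φ, giving areal scale sec φ; true area = (apparent area) · cos φ.
True area of nature reserve: 158000 × cos(62.7°) = 158000 × 0.4586 = 72470 km².
True area of lake: 330000 × cos(30.2°) = 330000 × 0.8643 = 285200 km².
Ratio = 72470 / 285200 ≈ 0.254.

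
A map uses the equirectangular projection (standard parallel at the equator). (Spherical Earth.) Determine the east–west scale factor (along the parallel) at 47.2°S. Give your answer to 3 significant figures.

For the equirectangular projection with φ₀ = 0 (plate carrée), h = 1 along meridians and k = sec φ along parallels.
k = 1/cos 47.2° = 1/0.6794 = 1.472.

1.47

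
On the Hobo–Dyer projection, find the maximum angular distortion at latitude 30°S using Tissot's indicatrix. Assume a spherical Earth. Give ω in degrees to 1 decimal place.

Hobo–Dyer is a cylindrical equal-area projection with standard parallels at ±37.5°. For cylindrical equal-area with standard parallel φ₀, h = cos φ / cos φ₀ and k = cos φ₀ / cos φ, so h·k = 1.
At 30°: h = 1.092, k = 0.9161; principal scales a = 1.092, b = 0.9161.
sin(ω/2) = (a − b)/(a + b) = 0.1755/2.008 = 0.08742, so ω = 2 arcsin(0.08742) ≈ 10.0°.

10.0°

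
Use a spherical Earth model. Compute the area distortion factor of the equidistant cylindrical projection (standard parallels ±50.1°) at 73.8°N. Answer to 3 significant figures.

With standard parallel φ₀ = 50.1°, the equirectangular projection gives x = Rλ cos φ₀, y = Rφ, so h = 1 and k = cos 50.1° / cos φ.
Areal scale = h·k = 1 × cos φ₀ / cos φ; at 73.8°, h = 1.000, k = 2.299, so h·k = 2.299.

2.30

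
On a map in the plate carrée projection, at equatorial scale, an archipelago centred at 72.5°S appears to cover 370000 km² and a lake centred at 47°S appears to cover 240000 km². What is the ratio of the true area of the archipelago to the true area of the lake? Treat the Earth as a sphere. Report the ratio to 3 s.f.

0.680

On the plate carrée, areal scale = h·k = 1 × sec φ, so true area = apparent × cos φ.
True area of archipelago: 370000 × cos(72.5°) = 370000 × 0.3007 = 111300 km².
True area of lake: 240000 × cos(47°) = 240000 × 0.6820 = 163700 km².
Ratio = 111300 / 163700 ≈ 0.680.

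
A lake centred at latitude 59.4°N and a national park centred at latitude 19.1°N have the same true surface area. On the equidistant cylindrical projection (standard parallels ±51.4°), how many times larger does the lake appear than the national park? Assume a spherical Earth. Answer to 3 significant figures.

1.86

In the equirectangular projection with standard parallel φ₀ = 51.4° (x = Rλ cos φ₀, y = Rφ), meridians are true-scale (h = 1) and the parallel scale is k = cos φ₀ / cos φ.
Areal scale at 59.4°: h·k = 1.000 × 1.226 = 1.226.
Areal scale at 19.1°: h·k = 1.000 × 0.6602 = 0.6602.
Ratio = 1.226/0.6602 ≈ 1.86.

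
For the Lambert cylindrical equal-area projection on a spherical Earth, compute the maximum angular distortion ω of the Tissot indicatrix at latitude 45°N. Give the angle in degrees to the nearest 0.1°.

38.9°

The Lambert cylindrical equal-area projection is the cylindrical equal-area projection with its standard parallel at the equator (φ₀ = 0). Cylindrical equal-area (φ₀ = 0°): h = cos φ / cos 0° along meridians, k = cos 0° / cos φ along parallels; h·k = 1.
At 45°: h = 0.7071, k = 1.414; principal scales a = 1.414, b = 0.7071.
sin(ω/2) = (a − b)/(a + b) = 0.7071/2.121 = 0.3333, so ω = 2 arcsin(0.3333) ≈ 38.9°.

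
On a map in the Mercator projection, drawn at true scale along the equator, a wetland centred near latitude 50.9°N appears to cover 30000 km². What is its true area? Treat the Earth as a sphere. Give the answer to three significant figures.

11900 km²

For Mercator, h = k = sec φ (a conformal cylindrical projection has a single point scale, 1/cos φ).
Areal scale = k² = sec²φ = 1/cos²(50.9°) = 1/0.6307² = 2.514.
True area = apparent / (areal scale) = 30000 / 2.514 ≈ 11900 km².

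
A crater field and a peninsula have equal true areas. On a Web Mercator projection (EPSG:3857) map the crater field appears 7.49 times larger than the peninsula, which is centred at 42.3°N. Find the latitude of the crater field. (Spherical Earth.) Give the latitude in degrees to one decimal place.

Mercator areal scale is sec²φ, so apparent-area ratio = sec²φ₁ / sec²φ₂ = cos²φ₂ / cos²φ₁.
cos²φ₂ / cos²φ₁ = 7.49  ⇒  cos φ₁ = cos 42.3° / √7.49 = 0.7396/2.737 = 0.2703.
φ₁ = arccos(0.2703) ≈ 74.3°.

74.3°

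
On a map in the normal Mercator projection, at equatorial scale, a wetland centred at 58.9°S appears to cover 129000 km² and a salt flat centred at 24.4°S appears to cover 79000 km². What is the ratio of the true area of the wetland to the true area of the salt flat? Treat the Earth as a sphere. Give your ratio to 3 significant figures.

0.525

On Mercator the areal scale is sec²φ, so true area = apparent × cos²φ.
True area of wetland: 129000 × cos²(58.9°) = 129000 × 0.2668 = 34420 km².
True area of salt flat: 79000 × cos²(24.4°) = 79000 × 0.8293 = 65520 km².
Ratio = 34420 / 65520 ≈ 0.525.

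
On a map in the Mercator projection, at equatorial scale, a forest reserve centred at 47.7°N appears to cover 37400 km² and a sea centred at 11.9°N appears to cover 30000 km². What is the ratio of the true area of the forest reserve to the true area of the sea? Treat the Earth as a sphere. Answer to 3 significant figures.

0.590

Mercator's areal exaggeration is sec²φ; hence true area = (apparent area) · cos²φ.
True area of forest reserve: 37400 × cos²(47.7°) = 37400 × 0.4529 = 16940 km².
True area of sea: 30000 × cos²(11.9°) = 30000 × 0.9575 = 28720 km².
Ratio = 16940 / 28720 ≈ 0.590.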